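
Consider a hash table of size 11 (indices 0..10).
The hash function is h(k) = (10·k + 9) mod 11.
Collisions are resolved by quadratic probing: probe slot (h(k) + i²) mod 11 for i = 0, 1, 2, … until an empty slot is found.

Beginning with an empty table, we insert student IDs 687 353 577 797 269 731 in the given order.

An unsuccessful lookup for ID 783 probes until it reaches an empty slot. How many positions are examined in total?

687: h=4 -> slot 4
353: h=8 -> slot 8
577: h=4, probe 4,5 -> slot 5
797: h=4, probe 4,5,8,2 -> slot 2
269: h=4, probe 4,5,8,2,9 -> slot 9
731: h=4, probe 4,5,8,2,9,7 -> slot 7
Table: [_, _, 797, _, 687, 577, _, 731, 353, 269, _]
Lookup 783: h=7, probe 7,8,0 → slot 0 empty, not found.

3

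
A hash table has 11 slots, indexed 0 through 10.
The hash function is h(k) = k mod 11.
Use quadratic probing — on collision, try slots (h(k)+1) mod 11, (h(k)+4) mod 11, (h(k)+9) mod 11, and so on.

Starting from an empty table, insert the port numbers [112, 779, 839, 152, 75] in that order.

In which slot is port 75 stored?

112: h=2 -> slot 2
779: h=9 -> slot 9
839: h=3 -> slot 3
152: h=9, probe 9,10 -> slot 10
75: h=9, probe 9,10,2,7 -> slot 7
Table: [∅, ∅, 112, 839, ∅, ∅, ∅, 75, ∅, 779, 152]

7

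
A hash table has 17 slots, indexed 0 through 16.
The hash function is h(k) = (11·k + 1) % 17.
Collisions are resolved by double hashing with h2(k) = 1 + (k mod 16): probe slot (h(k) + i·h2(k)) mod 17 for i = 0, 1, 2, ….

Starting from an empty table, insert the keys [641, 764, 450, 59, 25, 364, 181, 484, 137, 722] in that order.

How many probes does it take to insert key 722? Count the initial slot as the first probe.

4

Insert 641: h=14, slot 14 empty → index 14.
Insert 764: h=7, slot 7 empty → index 7.
Insert 450: h=4, slot 4 empty → index 4.
Insert 59: h=4, h2=12, slot 4 occupied → index 16.
Insert 25: h=4, h2=10, slots 4,14,7 occupied → index 0.
Insert 364: h=10, slot 10 empty → index 10.
Insert 181: h=3, slot 3 empty → index 3.
Insert 484: h=4, h2=5, slot 4 occupied → index 9.
Insert 137: h=12, slot 12 empty → index 12.
Insert 722: h=4, h2=3, slots 4,7,10 occupied → index 13.
Table: [25, ∅, ∅, 181, 450, ∅, ∅, 764, ∅, 484, 364, ∅, 137, 722, 641, ∅, 59]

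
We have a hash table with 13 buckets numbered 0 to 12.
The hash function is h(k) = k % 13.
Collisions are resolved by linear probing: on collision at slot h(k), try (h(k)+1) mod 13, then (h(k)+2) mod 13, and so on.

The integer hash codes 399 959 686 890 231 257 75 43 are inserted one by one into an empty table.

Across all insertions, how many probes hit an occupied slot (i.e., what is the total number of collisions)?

10

Insert 399: h=9, slot 9 empty -> index 9.
Insert 959: h=10, slot 10 empty -> index 10.
Insert 686: h=10, slot 10 occupied -> index 11.
Insert 890: h=6, slot 6 empty -> index 6.
Insert 231: h=10, slots 10,11 occupied -> index 12.
Insert 257: h=10, slots 10,11,12 occupied -> index 0.
Insert 75: h=10, slots 10,11,12,0 occupied -> index 1.
Insert 43: h=4, slot 4 empty -> index 4.
Table: [257, 75, -, -, 43, -, 890, -, -, 399, 959, 686, 231]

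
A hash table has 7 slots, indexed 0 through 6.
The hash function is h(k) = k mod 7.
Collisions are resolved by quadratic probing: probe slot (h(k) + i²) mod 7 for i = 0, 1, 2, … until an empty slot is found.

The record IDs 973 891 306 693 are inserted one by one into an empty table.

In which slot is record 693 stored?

973 hashes to 0; slot 0 is free => place at 0.
891 hashes to 2; slot 2 is free => place at 2.
306 hashes to 5; slot 5 is free => place at 5.
693 hashes to 0; 0 taken => place at 1.
Table: [973, 693, 891, -, -, 306, -]

1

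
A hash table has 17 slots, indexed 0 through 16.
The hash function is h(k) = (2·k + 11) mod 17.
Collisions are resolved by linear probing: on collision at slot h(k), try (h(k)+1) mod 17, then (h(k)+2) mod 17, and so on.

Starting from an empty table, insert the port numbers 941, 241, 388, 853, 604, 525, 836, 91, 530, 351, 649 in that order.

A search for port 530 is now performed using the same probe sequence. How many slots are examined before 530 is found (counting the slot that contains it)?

4

941: h=6 => slot 6
241: h=0 => slot 0
388: h=5 => slot 5
853: h=0, probe 0,1 => slot 1
604: h=12 => slot 12
525: h=7 => slot 7
836: h=0, probe 0,1,2 => slot 2
91: h=6, probe 6,7,8 => slot 8
530: h=0, probe 0,1,2,3 => slot 3
351: h=16 => slot 16
649: h=0, probe 0,1,2,3,4 => slot 4
Table: [241, 853, 836, 530, 649, 388, 941, 525, 91, —, —, —, 604, —, —, —, 351]
Lookup 530: h=0, probe 0,1,2,3 → found at 3.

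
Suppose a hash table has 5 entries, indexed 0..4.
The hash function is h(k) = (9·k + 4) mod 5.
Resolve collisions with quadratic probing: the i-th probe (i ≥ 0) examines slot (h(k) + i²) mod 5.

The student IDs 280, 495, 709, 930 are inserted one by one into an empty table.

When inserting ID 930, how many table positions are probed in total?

280: h=4 => slot 4
495: h=4, probe 4,0 => slot 0
709: h=0, probe 0,1 => slot 1
930: h=4, probe 4,0,3 => slot 3
Table: [495, 709, -, 930, 280]

3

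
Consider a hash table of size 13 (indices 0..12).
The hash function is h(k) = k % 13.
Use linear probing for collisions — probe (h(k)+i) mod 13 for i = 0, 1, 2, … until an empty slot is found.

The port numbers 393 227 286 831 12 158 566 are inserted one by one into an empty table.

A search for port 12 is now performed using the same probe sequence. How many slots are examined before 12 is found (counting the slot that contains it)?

3

393 hashes to 3; slot 3 is free → place at 3.
227 hashes to 6; slot 6 is free → place at 6.
286 hashes to 0; slot 0 is free → place at 0.
831 hashes to 12; slot 12 is free → place at 12.
12 hashes to 12; 12,0 taken → place at 1.
158 hashes to 2; slot 2 is free → place at 2.
566 hashes to 7; slot 7 is free → place at 7.
Table: [286, 12, 158, 393, -, -, 227, 566, -, -, -, -, 831]
Lookup 12: h=12, probe 12,0,1 → found at 1.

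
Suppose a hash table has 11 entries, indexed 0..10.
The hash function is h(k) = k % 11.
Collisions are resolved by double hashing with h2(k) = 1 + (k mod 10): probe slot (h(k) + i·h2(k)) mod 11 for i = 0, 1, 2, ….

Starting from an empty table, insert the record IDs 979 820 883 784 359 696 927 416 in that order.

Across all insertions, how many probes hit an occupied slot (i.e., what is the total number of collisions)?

979: h=0 => slot 0
820: h=6 => slot 6
883: h=3 => slot 3
784: h=3, h2=5, probe 3,8 => slot 8
359: h=7 => slot 7
696: h=3, h2=7, probe 3,10 => slot 10
927: h=3, h2=8, probe 3,0,8,5 => slot 5
416: h=9 => slot 9
Table: [979, ∅, ∅, 883, ∅, 927, 820, 359, 784, 416, 696]

5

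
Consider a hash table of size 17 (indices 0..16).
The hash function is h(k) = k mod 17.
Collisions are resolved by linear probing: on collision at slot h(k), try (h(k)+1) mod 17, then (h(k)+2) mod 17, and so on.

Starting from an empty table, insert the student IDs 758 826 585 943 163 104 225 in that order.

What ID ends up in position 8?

758 hashes to 10; slot 10 is free → place at 10.
826 hashes to 10; 10 taken → place at 11.
585 hashes to 7; slot 7 is free → place at 7.
943 hashes to 8; slot 8 is free → place at 8.
163 hashes to 10; 10,11 taken → place at 12.
104 hashes to 2; slot 2 is free → place at 2.
225 hashes to 4; slot 4 is free → place at 4.
Table: [—, —, 104, —, 225, —, —, 585, 943, —, 758, 826, 163, —, —, —, —]

943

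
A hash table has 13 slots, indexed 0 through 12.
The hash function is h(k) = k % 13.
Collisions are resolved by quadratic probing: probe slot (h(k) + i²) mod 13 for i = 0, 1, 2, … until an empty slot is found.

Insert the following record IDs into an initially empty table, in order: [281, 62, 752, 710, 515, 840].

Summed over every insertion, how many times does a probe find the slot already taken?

Insert 281: h=8, slot 8 empty => index 8.
Insert 62: h=10, slot 10 empty => index 10.
Insert 752: h=11, slot 11 empty => index 11.
Insert 710: h=8, slot 8 occupied => index 9.
Insert 515: h=8, slots 8,9 occupied => index 12.
Insert 840: h=8, slots 8,9,12 occupied => index 4.
Table: [∅, ∅, ∅, ∅, 840, ∅, ∅, ∅, 281, 710, 62, 752, 515]

6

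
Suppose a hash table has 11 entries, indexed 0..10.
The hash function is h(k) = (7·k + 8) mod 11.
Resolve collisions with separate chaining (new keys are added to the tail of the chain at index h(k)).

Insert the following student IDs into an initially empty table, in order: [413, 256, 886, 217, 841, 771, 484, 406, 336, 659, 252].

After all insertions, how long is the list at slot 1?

3

Insert 413: h=6, bucket 6 empty -> new chain.
Insert 256: h=7, bucket 7 empty -> new chain.
Insert 886: h=6, bucket 6 nonempty -> append to chain.
Insert 217: h=9, bucket 9 empty -> new chain.
Insert 841: h=10, bucket 10 empty -> new chain.
Insert 771: h=4, bucket 4 empty -> new chain.
Insert 484: h=8, bucket 8 empty -> new chain.
Insert 406: h=1, bucket 1 empty -> new chain.
Insert 336: h=6, bucket 6 nonempty -> append to chain.
Insert 659: h=1, bucket 1 nonempty -> append to chain.
Insert 252: h=1, bucket 1 nonempty -> append to chain.
Final buckets:
0: —
1: 406 -> 659 -> 252
2: —
3: —
4: 771
5: —
6: 413 -> 886 -> 336
7: 256
8: 484
9: 217
10: 841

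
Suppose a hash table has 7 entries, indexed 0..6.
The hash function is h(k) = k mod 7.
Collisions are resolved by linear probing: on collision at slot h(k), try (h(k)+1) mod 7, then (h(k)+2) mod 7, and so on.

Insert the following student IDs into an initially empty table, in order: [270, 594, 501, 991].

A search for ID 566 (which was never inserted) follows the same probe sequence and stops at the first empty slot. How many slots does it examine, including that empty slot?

3

270: h=4 → slot 4
594: h=6 → slot 6
501: h=4, probe 4,5 → slot 5
991: h=4, probe 4,5,6,0 → slot 0
Table: [991, ., ., ., 270, 501, 594]
Lookup 566: h=6, probe 6,0,1 → slot 1 empty, not found.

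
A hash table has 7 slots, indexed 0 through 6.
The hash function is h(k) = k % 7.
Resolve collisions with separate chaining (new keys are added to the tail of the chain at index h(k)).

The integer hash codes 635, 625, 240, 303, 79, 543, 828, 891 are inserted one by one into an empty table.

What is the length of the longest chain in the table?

6

635 -> bucket 5
625 -> bucket 2
240 -> bucket 2 (collision)
303 -> bucket 2 (collision)
79 -> bucket 2 (collision)
543 -> bucket 4
828 -> bucket 2 (collision)
891 -> bucket 2 (collision)
Final buckets:
0: _
1: _
2: 625 -> 240 -> 303 -> 79 -> 828 -> 891
3: _
4: 543
5: 635
6: _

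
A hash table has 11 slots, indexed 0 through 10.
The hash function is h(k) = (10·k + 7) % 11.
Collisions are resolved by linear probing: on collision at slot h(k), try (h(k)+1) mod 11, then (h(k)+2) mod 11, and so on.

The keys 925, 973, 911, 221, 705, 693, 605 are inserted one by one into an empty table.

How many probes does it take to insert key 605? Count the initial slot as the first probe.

5

925: h=6 → slot 6
973: h=2 → slot 2
911: h=9 → slot 9
221: h=6, probe 6,7 → slot 7
705: h=6, probe 6,7,8 → slot 8
693: h=7, probe 7,8,9,10 → slot 10
605: h=7, probe 7,8,9,10,0 → slot 0
Table: [605, —, 973, —, —, —, 925, 221, 705, 911, 693]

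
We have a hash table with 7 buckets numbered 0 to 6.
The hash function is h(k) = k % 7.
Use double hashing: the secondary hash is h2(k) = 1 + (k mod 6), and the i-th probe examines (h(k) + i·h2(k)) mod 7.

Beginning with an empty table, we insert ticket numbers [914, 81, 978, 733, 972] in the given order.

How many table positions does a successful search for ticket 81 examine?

2

914 hashes to 4; slot 4 is free -> place at 4.
81 hashes to 4, h2=4; 4 taken -> place at 1.
978 hashes to 5; slot 5 is free -> place at 5.
733 hashes to 5, h2=2; 5 taken -> place at 0.
972 hashes to 6; slot 6 is free -> place at 6.
Table: [733, 81, —, —, 914, 978, 972]
Lookup 81: h=4, h2=4, probe 4,1 → found at 1.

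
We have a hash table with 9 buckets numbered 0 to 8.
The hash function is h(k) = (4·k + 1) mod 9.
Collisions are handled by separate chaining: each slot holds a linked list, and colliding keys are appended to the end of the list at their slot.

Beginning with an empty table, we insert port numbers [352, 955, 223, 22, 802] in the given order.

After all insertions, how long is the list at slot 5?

352 -> bucket 5
955 -> bucket 5 (collision)
223 -> bucket 2
22 -> bucket 8
802 -> bucket 5 (collision)
Final buckets:
0: -
1: -
2: 223
3: -
4: -
5: 352 -> 955 -> 802
6: -
7: -
8: 22

3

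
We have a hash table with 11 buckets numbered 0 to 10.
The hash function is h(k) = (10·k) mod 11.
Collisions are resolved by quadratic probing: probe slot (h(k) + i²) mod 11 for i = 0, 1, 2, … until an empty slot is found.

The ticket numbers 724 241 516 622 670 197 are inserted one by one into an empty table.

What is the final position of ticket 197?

Insert 724: h=2, slot 2 empty => index 2.
Insert 241: h=1, slot 1 empty => index 1.
Insert 516: h=1, slots 1,2 occupied => index 5.
Insert 622: h=5, slot 5 occupied => index 6.
Insert 670: h=1, slots 1,2,5 occupied => index 10.
Insert 197: h=1, slots 1,2,5,10,6 occupied => index 4.
Table: [., 241, 724, ., 197, 516, 622, ., ., ., 670]

4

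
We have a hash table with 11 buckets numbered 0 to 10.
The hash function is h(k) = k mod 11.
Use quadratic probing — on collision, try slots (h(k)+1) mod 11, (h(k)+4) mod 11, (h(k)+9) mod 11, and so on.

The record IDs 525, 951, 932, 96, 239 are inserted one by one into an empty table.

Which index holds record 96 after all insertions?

Insert 525: h=8, slot 8 empty -> index 8.
Insert 951: h=5, slot 5 empty -> index 5.
Insert 932: h=8, slot 8 occupied -> index 9.
Insert 96: h=8, slots 8,9 occupied -> index 1.
Insert 239: h=8, slots 8,9,1 occupied -> index 6.
Table: [., 96, ., ., ., 951, 239, ., 525, 932, .]

1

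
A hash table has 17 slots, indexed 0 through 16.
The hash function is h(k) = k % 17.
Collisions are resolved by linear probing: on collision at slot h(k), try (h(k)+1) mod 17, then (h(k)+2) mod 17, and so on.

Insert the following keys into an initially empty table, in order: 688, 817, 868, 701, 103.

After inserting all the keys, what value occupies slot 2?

868

688 hashes to 8; slot 8 is free -> place at 8.
817 hashes to 1; slot 1 is free -> place at 1.
868 hashes to 1; 1 taken -> place at 2.
701 hashes to 4; slot 4 is free -> place at 4.
103 hashes to 1; 1,2 taken -> place at 3.
Table: [∅, 817, 868, 103, 701, ∅, ∅, ∅, 688, ∅, ∅, ∅, ∅, ∅, ∅, ∅, ∅]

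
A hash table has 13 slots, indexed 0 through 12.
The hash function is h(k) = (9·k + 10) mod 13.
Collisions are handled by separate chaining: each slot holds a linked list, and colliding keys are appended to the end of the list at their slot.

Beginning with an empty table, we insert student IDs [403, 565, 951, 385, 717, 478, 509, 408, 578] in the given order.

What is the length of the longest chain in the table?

3

403 -> bucket 10
565 -> bucket 12
951 -> bucket 2
385 -> bucket 4
717 -> bucket 2 (collision)
478 -> bucket 9
509 -> bucket 2 (collision)
408 -> bucket 3
578 -> bucket 12 (collision)
Final buckets:
0: .
1: .
2: 951 -> 717 -> 509
3: 408
4: 385
5: .
6: .
7: .
8: .
9: 478
10: 403
11: .
12: 565 -> 578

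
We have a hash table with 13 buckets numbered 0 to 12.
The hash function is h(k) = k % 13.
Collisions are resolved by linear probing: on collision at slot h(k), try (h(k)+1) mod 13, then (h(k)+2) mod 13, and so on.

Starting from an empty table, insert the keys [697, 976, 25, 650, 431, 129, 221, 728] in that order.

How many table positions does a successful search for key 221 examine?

Insert 697: h=8, slot 8 empty => index 8.
Insert 976: h=1, slot 1 empty => index 1.
Insert 25: h=12, slot 12 empty => index 12.
Insert 650: h=0, slot 0 empty => index 0.
Insert 431: h=2, slot 2 empty => index 2.
Insert 129: h=12, slots 12,0,1,2 occupied => index 3.
Insert 221: h=0, slots 0,1,2,3 occupied => index 4.
Insert 728: h=0, slots 0,1,2,3,4 occupied => index 5.
Table: [650, 976, 431, 129, 221, 728, —, —, 697, —, —, —, 25]
Lookup 221: h=0, probe 0,1,2,3,4 → found at 4.

5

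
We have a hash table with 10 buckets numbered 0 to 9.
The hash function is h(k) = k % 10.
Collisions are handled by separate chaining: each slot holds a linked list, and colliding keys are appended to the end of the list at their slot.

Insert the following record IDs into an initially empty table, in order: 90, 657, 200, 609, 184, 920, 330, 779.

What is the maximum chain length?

90 -> bucket 0
657 -> bucket 7
200 -> bucket 0 (collision)
609 -> bucket 9
184 -> bucket 4
920 -> bucket 0 (collision)
330 -> bucket 0 (collision)
779 -> bucket 9 (collision)
Final buckets:
0: 90 -> 200 -> 920 -> 330
1: ∅
2: ∅
3: ∅
4: 184
5: ∅
6: ∅
7: 657
8: ∅
9: 609 -> 779

4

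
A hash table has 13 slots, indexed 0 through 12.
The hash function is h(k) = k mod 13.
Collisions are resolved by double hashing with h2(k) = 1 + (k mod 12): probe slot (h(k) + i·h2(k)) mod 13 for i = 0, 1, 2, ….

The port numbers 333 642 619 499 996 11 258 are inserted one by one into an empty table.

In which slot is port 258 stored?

333 hashes to 8; slot 8 is free => place at 8.
642 hashes to 5; slot 5 is free => place at 5.
619 hashes to 8, h2=8; 8 taken => place at 3.
499 hashes to 5, h2=8; 5 taken => place at 0.
996 hashes to 8, h2=1; 8 taken => place at 9.
11 hashes to 11; slot 11 is free => place at 11.
258 hashes to 11, h2=7; 11,5 taken => place at 12.
Table: [499, -, -, 619, -, 642, -, -, 333, 996, -, 11, 258]

12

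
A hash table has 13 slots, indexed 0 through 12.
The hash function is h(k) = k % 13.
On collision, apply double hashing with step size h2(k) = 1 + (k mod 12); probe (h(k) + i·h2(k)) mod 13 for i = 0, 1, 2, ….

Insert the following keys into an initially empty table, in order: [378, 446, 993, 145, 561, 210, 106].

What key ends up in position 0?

378: h=1 => slot 1
446: h=4 => slot 4
993: h=5 => slot 5
145: h=2 => slot 2
561: h=2, h2=10, probe 2,12 => slot 12
210: h=2, h2=7, probe 2,9 => slot 9
106: h=2, h2=11, probe 2,0 => slot 0
Table: [106, 378, 145, ∅, 446, 993, ∅, ∅, ∅, 210, ∅, ∅, 561]

106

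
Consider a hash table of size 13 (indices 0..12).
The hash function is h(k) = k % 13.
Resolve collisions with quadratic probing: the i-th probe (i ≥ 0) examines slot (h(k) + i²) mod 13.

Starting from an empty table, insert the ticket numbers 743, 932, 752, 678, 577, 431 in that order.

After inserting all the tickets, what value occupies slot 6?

431

743: h=2 -> slot 2
932: h=9 -> slot 9
752: h=11 -> slot 11
678: h=2, probe 2,3 -> slot 3
577: h=5 -> slot 5
431: h=2, probe 2,3,6 -> slot 6
Table: [-, -, 743, 678, -, 577, 431, -, -, 932, -, 752, -]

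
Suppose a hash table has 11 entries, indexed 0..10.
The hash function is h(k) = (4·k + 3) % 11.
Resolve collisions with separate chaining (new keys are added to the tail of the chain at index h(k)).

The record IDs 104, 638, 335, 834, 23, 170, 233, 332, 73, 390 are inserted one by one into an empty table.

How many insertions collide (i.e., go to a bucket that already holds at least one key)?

4

104 → bucket 1
638 → bucket 3
335 → bucket 1 (collision)
834 → bucket 6
23 → bucket 7
170 → bucket 1 (collision)
233 → bucket 0
332 → bucket 0 (collision)
73 → bucket 9
390 → bucket 1 (collision)
Final buckets:
0: 233 -> 332
1: 104 -> 335 -> 170 -> 390
2: ∅
3: 638
4: ∅
5: ∅
6: 834
7: 23
8: ∅
9: 73
10: ∅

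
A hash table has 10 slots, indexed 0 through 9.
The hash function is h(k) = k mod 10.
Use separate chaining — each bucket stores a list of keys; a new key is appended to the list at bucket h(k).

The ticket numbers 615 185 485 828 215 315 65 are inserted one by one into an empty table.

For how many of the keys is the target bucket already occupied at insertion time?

5

615 → bucket 5
185 → bucket 5 (collision)
485 → bucket 5 (collision)
828 → bucket 8
215 → bucket 5 (collision)
315 → bucket 5 (collision)
65 → bucket 5 (collision)
Final buckets:
0: .
1: .
2: .
3: .
4: .
5: 615 -> 185 -> 485 -> 215 -> 315 -> 65
6: .
7: .
8: 828
9: .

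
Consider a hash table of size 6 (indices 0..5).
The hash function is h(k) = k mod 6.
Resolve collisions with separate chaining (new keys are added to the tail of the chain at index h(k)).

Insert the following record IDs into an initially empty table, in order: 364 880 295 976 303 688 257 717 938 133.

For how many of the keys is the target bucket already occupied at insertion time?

Insert 364: h=4, bucket 4 empty -> new chain.
Insert 880: h=4, bucket 4 nonempty -> append to chain.
Insert 295: h=1, bucket 1 empty -> new chain.
Insert 976: h=4, bucket 4 nonempty -> append to chain.
Insert 303: h=3, bucket 3 empty -> new chain.
Insert 688: h=4, bucket 4 nonempty -> append to chain.
Insert 257: h=5, bucket 5 empty -> new chain.
Insert 717: h=3, bucket 3 nonempty -> append to chain.
Insert 938: h=2, bucket 2 empty -> new chain.
Insert 133: h=1, bucket 1 nonempty -> append to chain.
Final buckets:
0: .
1: 295 -> 133
2: 938
3: 303 -> 717
4: 364 -> 880 -> 976 -> 688
5: 257

5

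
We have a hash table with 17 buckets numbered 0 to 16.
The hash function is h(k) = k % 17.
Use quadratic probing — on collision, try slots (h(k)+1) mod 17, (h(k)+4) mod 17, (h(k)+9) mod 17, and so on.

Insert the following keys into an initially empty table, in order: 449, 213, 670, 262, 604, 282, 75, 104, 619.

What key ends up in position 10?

604

449 hashes to 7; slot 7 is free -> place at 7.
213 hashes to 9; slot 9 is free -> place at 9.
670 hashes to 7; 7 taken -> place at 8.
262 hashes to 7; 7,8 taken -> place at 11.
604 hashes to 9; 9 taken -> place at 10.
282 hashes to 10; 10,11 taken -> place at 14.
75 hashes to 7; 7,8,11 taken -> place at 16.
104 hashes to 2; slot 2 is free -> place at 2.
619 hashes to 7; 7,8,11,16 taken -> place at 6.
Table: [—, —, 104, —, —, —, 619, 449, 670, 213, 604, 262, —, —, 282, —, 75]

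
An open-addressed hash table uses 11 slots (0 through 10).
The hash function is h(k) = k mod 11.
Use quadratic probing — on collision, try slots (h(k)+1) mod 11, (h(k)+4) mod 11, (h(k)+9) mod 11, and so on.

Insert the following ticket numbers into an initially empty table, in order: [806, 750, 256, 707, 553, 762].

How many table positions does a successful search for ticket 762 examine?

5

Insert 806: h=3, slot 3 empty => index 3.
Insert 750: h=2, slot 2 empty => index 2.
Insert 256: h=3, slot 3 occupied => index 4.
Insert 707: h=3, slots 3,4 occupied => index 7.
Insert 553: h=3, slots 3,4,7 occupied => index 1.
Insert 762: h=3, slots 3,4,7,1 occupied => index 8.
Table: [—, 553, 750, 806, 256, —, —, 707, 762, —, —]
Lookup 762: h=3, probe 3,4,7,1,8 → found at 8.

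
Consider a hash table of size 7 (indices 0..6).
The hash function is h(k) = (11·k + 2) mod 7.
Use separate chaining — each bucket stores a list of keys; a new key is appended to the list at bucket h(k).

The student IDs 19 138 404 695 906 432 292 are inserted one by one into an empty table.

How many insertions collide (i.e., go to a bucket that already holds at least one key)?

4

Insert 19: h=1, bucket 1 empty -> new chain.
Insert 138: h=1, bucket 1 nonempty -> append to chain.
Insert 404: h=1, bucket 1 nonempty -> append to chain.
Insert 695: h=3, bucket 3 empty -> new chain.
Insert 906: h=0, bucket 0 empty -> new chain.
Insert 432: h=1, bucket 1 nonempty -> append to chain.
Insert 292: h=1, bucket 1 nonempty -> append to chain.
Final buckets:
0: 906
1: 19 -> 138 -> 404 -> 432 -> 292
2: .
3: 695
4: .
5: .
6: .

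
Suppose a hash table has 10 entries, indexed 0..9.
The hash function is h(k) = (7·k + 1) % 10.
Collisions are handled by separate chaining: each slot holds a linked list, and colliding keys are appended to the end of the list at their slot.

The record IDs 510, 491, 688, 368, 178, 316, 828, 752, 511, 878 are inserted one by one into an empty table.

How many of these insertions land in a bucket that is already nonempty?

5

Insert 510: h=1, bucket 1 empty → new chain.
Insert 491: h=8, bucket 8 empty → new chain.
Insert 688: h=7, bucket 7 empty → new chain.
Insert 368: h=7, bucket 7 nonempty → append to chain.
Insert 178: h=7, bucket 7 nonempty → append to chain.
Insert 316: h=3, bucket 3 empty → new chain.
Insert 828: h=7, bucket 7 nonempty → append to chain.
Insert 752: h=5, bucket 5 empty → new chain.
Insert 511: h=8, bucket 8 nonempty → append to chain.
Insert 878: h=7, bucket 7 nonempty → append to chain.
Final buckets:
0: -
1: 510
2: -
3: 316
4: -
5: 752
6: -
7: 688 -> 368 -> 178 -> 828 -> 878
8: 491 -> 511
9: -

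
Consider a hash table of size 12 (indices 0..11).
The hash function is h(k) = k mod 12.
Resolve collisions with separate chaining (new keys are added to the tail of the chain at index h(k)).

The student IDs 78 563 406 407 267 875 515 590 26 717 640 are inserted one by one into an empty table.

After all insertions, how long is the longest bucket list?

4

78 -> bucket 6
563 -> bucket 11
406 -> bucket 10
407 -> bucket 11 (collision)
267 -> bucket 3
875 -> bucket 11 (collision)
515 -> bucket 11 (collision)
590 -> bucket 2
26 -> bucket 2 (collision)
717 -> bucket 9
640 -> bucket 4
Final buckets:
0: —
1: —
2: 590 -> 26
3: 267
4: 640
5: —
6: 78
7: —
8: —
9: 717
10: 406
11: 563 -> 407 -> 875 -> 515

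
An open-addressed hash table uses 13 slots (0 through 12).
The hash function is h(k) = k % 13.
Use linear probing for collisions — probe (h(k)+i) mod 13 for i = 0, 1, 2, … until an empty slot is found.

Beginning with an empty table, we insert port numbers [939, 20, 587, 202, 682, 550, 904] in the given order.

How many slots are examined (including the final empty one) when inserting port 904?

3

939 hashes to 3; slot 3 is free => place at 3.
20 hashes to 7; slot 7 is free => place at 7.
587 hashes to 2; slot 2 is free => place at 2.
202 hashes to 7; 7 taken => place at 8.
682 hashes to 6; slot 6 is free => place at 6.
550 hashes to 4; slot 4 is free => place at 4.
904 hashes to 7; 7,8 taken => place at 9.
Table: [-, -, 587, 939, 550, -, 682, 20, 202, 904, -, -, -]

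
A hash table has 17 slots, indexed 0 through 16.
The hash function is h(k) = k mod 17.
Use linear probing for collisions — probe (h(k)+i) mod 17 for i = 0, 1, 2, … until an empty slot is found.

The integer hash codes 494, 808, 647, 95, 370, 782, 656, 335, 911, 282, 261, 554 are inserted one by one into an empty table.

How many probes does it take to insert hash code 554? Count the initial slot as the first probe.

Insert 494: h=1, slot 1 empty -> index 1.
Insert 808: h=9, slot 9 empty -> index 9.
Insert 647: h=1, slot 1 occupied -> index 2.
Insert 95: h=10, slot 10 empty -> index 10.
Insert 370: h=13, slot 13 empty -> index 13.
Insert 782: h=0, slot 0 empty -> index 0.
Insert 656: h=10, slot 10 occupied -> index 11.
Insert 335: h=12, slot 12 empty -> index 12.
Insert 911: h=10, slots 10,11,12,13 occupied -> index 14.
Insert 282: h=10, slots 10,11,12,13,14 occupied -> index 15.
Insert 261: h=6, slot 6 empty -> index 6.
Insert 554: h=10, slots 10,11,12,13,14,15 occupied -> index 16.
Table: [782, 494, 647, ∅, ∅, ∅, 261, ∅, ∅, 808, 95, 656, 335, 370, 911, 282, 554]

7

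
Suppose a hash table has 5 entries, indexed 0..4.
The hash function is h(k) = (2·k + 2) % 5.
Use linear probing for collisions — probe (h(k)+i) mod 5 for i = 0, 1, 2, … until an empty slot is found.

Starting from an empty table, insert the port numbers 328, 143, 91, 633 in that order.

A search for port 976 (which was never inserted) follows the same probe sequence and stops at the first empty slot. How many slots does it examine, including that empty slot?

328: h=3 => slot 3
143: h=3, probe 3,4 => slot 4
91: h=4, probe 4,0 => slot 0
633: h=3, probe 3,4,0,1 => slot 1
Table: [91, 633, _, 328, 143]
Lookup 976: h=4, probe 4,0,1,2 → slot 2 empty, not found.

4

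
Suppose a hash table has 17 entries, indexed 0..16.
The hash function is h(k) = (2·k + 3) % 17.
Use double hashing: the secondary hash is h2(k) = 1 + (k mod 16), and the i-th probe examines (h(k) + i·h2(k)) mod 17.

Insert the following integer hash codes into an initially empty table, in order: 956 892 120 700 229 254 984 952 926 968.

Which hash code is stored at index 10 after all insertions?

956: h=11 => slot 11
892: h=2 => slot 2
120: h=5 => slot 5
700: h=9 => slot 9
229: h=2, h2=6, probe 2,8 => slot 8
254: h=1 => slot 1
984: h=16 => slot 16
952: h=3 => slot 3
926: h=2, h2=15, probe 2,0 => slot 0
968: h=1, h2=9, probe 1,10 => slot 10
Table: [926, 254, 892, 952, —, 120, —, —, 229, 700, 968, 956, —, —, —, —, 984]

968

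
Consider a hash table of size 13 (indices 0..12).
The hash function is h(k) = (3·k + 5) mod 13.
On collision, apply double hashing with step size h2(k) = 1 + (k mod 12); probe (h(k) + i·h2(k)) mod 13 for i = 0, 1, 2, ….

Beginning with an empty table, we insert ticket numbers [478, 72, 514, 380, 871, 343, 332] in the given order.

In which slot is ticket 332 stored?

10

478: h=9 → slot 9
72: h=0 → slot 0
514: h=0, h2=11, probe 0,11 → slot 11
380: h=1 → slot 1
871: h=5 → slot 5
343: h=7 → slot 7
332: h=0, h2=9, probe 0,9,5,1,10 → slot 10
Table: [72, 380, ., ., ., 871, ., 343, ., 478, 332, 514, .]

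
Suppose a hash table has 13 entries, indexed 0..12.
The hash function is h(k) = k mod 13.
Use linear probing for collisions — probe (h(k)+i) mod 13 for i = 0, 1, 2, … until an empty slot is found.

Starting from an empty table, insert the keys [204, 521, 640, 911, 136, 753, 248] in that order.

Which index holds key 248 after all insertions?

4

204: h=9 => slot 9
521: h=1 => slot 1
640: h=3 => slot 3
911: h=1, probe 1,2 => slot 2
136: h=6 => slot 6
753: h=12 => slot 12
248: h=1, probe 1,2,3,4 => slot 4
Table: [_, 521, 911, 640, 248, _, 136, _, _, 204, _, _, 753]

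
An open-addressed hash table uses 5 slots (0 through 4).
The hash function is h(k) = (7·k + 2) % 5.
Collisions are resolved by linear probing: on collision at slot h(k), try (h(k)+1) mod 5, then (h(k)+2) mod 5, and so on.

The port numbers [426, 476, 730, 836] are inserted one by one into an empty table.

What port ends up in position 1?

Insert 426: h=4, slot 4 empty → index 4.
Insert 476: h=4, slot 4 occupied → index 0.
Insert 730: h=2, slot 2 empty → index 2.
Insert 836: h=4, slots 4,0 occupied → index 1.
Table: [476, 836, 730, _, 426]

836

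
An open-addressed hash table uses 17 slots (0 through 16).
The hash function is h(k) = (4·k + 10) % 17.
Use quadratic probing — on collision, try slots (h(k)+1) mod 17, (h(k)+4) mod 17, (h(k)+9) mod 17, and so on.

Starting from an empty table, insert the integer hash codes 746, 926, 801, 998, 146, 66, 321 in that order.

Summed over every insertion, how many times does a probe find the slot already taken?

746 hashes to 2; slot 2 is free -> place at 2.
926 hashes to 8; slot 8 is free -> place at 8.
801 hashes to 1; slot 1 is free -> place at 1.
998 hashes to 7; slot 7 is free -> place at 7.
146 hashes to 16; slot 16 is free -> place at 16.
66 hashes to 2; 2 taken -> place at 3.
321 hashes to 2; 2,3 taken -> place at 6.
Table: [-, 801, 746, 66, -, -, 321, 998, 926, -, -, -, -, -, -, -, 146]

3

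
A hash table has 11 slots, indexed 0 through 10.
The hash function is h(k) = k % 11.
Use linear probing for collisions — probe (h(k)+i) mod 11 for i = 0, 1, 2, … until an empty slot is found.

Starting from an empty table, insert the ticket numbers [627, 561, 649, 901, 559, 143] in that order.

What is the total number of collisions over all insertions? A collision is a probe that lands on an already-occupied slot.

6

Insert 627: h=0, slot 0 empty -> index 0.
Insert 561: h=0, slot 0 occupied -> index 1.
Insert 649: h=0, slots 0,1 occupied -> index 2.
Insert 901: h=10, slot 10 empty -> index 10.
Insert 559: h=9, slot 9 empty -> index 9.
Insert 143: h=0, slots 0,1,2 occupied -> index 3.
Table: [627, 561, 649, 143, -, -, -, -, -, 559, 901]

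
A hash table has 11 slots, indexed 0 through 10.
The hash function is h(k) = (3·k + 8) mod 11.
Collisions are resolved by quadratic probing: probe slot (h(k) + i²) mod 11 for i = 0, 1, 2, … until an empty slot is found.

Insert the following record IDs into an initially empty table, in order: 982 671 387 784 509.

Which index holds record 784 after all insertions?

Insert 982: h=6, slot 6 empty -> index 6.
Insert 671: h=8, slot 8 empty -> index 8.
Insert 387: h=3, slot 3 empty -> index 3.
Insert 784: h=6, slot 6 occupied -> index 7.
Insert 509: h=6, slots 6,7 occupied -> index 10.
Table: [_, _, _, 387, _, _, 982, 784, 671, _, 509]

7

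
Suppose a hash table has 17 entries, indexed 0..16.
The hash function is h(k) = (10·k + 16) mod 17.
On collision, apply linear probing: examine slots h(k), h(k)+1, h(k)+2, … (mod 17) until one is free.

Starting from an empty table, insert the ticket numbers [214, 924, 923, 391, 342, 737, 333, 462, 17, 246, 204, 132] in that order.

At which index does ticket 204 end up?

214 hashes to 14; slot 14 is free => place at 14.
924 hashes to 8; slot 8 is free => place at 8.
923 hashes to 15; slot 15 is free => place at 15.
391 hashes to 16; slot 16 is free => place at 16.
342 hashes to 2; slot 2 is free => place at 2.
737 hashes to 8; 8 taken => place at 9.
333 hashes to 14; 14,15,16 taken => place at 0.
462 hashes to 12; slot 12 is free => place at 12.
17 hashes to 16; 16,0 taken => place at 1.
246 hashes to 11; slot 11 is free => place at 11.
204 hashes to 16; 16,0,1,2 taken => place at 3.
132 hashes to 10; slot 10 is free => place at 10.
Table: [333, 17, 342, 204, ∅, ∅, ∅, ∅, 924, 737, 132, 246, 462, ∅, 214, 923, 391]

3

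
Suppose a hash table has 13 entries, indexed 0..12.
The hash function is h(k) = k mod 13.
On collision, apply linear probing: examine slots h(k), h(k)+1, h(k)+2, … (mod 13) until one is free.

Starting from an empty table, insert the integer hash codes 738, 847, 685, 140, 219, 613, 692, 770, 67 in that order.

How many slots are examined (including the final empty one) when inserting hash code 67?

5

738 hashes to 10; slot 10 is free -> place at 10.
847 hashes to 2; slot 2 is free -> place at 2.
685 hashes to 9; slot 9 is free -> place at 9.
140 hashes to 10; 10 taken -> place at 11.
219 hashes to 11; 11 taken -> place at 12.
613 hashes to 2; 2 taken -> place at 3.
692 hashes to 3; 3 taken -> place at 4.
770 hashes to 3; 3,4 taken -> place at 5.
67 hashes to 2; 2,3,4,5 taken -> place at 6.
Table: [-, -, 847, 613, 692, 770, 67, -, -, 685, 738, 140, 219]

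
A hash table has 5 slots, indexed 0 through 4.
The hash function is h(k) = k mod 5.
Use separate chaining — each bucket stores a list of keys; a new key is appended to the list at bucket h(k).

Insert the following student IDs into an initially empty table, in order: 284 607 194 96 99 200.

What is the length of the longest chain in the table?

Insert 284: h=4, bucket 4 empty → new chain.
Insert 607: h=2, bucket 2 empty → new chain.
Insert 194: h=4, bucket 4 nonempty → append to chain.
Insert 96: h=1, bucket 1 empty → new chain.
Insert 99: h=4, bucket 4 nonempty → append to chain.
Insert 200: h=0, bucket 0 empty → new chain.
Final buckets:
0: 200
1: 96
2: 607
3: ∅
4: 284 -> 194 -> 99

3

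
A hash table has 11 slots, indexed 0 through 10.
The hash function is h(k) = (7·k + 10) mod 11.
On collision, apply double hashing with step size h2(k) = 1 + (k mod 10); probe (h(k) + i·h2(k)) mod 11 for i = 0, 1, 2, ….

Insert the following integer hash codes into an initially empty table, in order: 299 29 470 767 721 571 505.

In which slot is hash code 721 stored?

10

299: h=2 -> slot 2
29: h=4 -> slot 4
470: h=0 -> slot 0
767: h=0, h2=8, probe 0,8 -> slot 8
721: h=8, h2=2, probe 8,10 -> slot 10
571: h=3 -> slot 3
505: h=3, h2=6, probe 3,9 -> slot 9
Table: [470, ∅, 299, 571, 29, ∅, ∅, ∅, 767, 505, 721]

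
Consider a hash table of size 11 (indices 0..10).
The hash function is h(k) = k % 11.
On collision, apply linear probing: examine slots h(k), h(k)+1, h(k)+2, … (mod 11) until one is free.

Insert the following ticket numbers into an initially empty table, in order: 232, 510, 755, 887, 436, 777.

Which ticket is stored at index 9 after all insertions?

232 hashes to 1; slot 1 is free => place at 1.
510 hashes to 4; slot 4 is free => place at 4.
755 hashes to 7; slot 7 is free => place at 7.
887 hashes to 7; 7 taken => place at 8.
436 hashes to 7; 7,8 taken => place at 9.
777 hashes to 7; 7,8,9 taken => place at 10.
Table: [∅, 232, ∅, ∅, 510, ∅, ∅, 755, 887, 436, 777]

436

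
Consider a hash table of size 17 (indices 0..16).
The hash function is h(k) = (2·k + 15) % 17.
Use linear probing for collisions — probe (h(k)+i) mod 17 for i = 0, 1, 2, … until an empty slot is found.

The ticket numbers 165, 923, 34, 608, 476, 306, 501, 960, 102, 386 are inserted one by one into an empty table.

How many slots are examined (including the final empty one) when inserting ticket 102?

5

165: h=5 → slot 5
923: h=8 → slot 8
34: h=15 → slot 15
608: h=7 → slot 7
476: h=15, probe 15,16 → slot 16
306: h=15, probe 15,16,0 → slot 0
501: h=14 → slot 14
960: h=14, probe 14,15,16,0,1 → slot 1
102: h=15, probe 15,16,0,1,2 → slot 2
386: h=5, probe 5,6 → slot 6
Table: [306, 960, 102, ., ., 165, 386, 608, 923, ., ., ., ., ., 501, 34, 476]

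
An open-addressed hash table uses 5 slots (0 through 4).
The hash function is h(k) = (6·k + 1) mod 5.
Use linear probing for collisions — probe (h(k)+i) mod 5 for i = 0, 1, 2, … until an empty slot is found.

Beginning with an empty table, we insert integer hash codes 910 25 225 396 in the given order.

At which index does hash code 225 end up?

3

910 hashes to 1; slot 1 is free -> place at 1.
25 hashes to 1; 1 taken -> place at 2.
225 hashes to 1; 1,2 taken -> place at 3.
396 hashes to 2; 2,3 taken -> place at 4.
Table: [∅, 910, 25, 225, 396]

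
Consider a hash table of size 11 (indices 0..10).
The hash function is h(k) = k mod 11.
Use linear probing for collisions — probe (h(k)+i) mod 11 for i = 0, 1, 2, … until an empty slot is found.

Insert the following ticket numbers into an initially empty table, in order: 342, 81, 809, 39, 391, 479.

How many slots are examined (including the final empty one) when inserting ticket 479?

Insert 342: h=1, slot 1 empty -> index 1.
Insert 81: h=4, slot 4 empty -> index 4.
Insert 809: h=6, slot 6 empty -> index 6.
Insert 39: h=6, slot 6 occupied -> index 7.
Insert 391: h=6, slots 6,7 occupied -> index 8.
Insert 479: h=6, slots 6,7,8 occupied -> index 9.
Table: [—, 342, —, —, 81, —, 809, 39, 391, 479, —]

4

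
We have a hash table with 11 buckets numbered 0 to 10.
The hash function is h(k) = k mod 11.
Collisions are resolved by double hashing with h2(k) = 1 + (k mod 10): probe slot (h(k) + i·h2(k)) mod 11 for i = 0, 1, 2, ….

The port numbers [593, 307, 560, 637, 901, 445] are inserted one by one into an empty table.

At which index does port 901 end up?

593: h=10 => slot 10
307: h=10, h2=8, probe 10,7 => slot 7
560: h=10, h2=1, probe 10,0 => slot 0
637: h=10, h2=8, probe 10,7,4 => slot 4
901: h=10, h2=2, probe 10,1 => slot 1
445: h=5 => slot 5
Table: [560, 901, ., ., 637, 445, ., 307, ., ., 593]

1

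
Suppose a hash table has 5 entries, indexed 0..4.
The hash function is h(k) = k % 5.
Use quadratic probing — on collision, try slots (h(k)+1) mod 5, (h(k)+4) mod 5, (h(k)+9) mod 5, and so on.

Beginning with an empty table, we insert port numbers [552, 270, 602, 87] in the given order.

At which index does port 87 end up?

1

552 hashes to 2; slot 2 is free => place at 2.
270 hashes to 0; slot 0 is free => place at 0.
602 hashes to 2; 2 taken => place at 3.
87 hashes to 2; 2,3 taken => place at 1.
Table: [270, 87, 552, 602, ∅]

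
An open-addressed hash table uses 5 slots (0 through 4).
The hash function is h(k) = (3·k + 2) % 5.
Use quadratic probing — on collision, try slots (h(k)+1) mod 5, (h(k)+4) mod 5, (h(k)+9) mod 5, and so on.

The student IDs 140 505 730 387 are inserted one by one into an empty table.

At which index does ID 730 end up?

140: h=2 -> slot 2
505: h=2, probe 2,3 -> slot 3
730: h=2, probe 2,3,1 -> slot 1
387: h=3, probe 3,4 -> slot 4
Table: [—, 730, 140, 505, 387]

1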